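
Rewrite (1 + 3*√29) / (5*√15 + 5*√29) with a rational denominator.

Multiply numerator and denominator by -5*√15 + 5*√29.
Denominator becomes 350; numerator becomes -15*√435 - 5*√15 + 5*√29 + 435.

(-3*√435 - √15 + √29 + 87)/70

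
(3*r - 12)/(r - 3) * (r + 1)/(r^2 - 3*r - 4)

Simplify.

Factor: 3*r - 12 = 3*(r - 4);  r^2 - 3*r - 4 = (r + 1)*(r - 4)
Cancel the common factors (r - 4), (r + 1).

3/(r - 3)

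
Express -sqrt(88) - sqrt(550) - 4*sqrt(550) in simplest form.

-27*sqrt(22)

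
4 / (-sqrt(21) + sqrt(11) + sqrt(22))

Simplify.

(-6*sqrt(21) + 5*sqrt(22) + 16*sqrt(11) + 11*sqrt(42))/103

Group as (sqrt(11) + sqrt(22)) - sqrt(21); multiply by (sqrt(11) + sqrt(22)) + sqrt(21), then rationalise the remaining surd.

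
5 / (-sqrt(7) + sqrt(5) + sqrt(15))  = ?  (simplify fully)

(-65*sqrt(7) - 15*sqrt(15) + 85*sqrt(5) + 50*sqrt(21))/131

Group as (sqrt(5) + sqrt(15)) - sqrt(7); multiply by (sqrt(5) + sqrt(15)) + sqrt(7), then rationalise the remaining surd.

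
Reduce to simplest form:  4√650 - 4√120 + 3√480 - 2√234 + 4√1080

4√650 = 20*√26; 4√120 = 8*√30; 3√480 = 12*√30; 2√234 = 6*√26; 4√1080 = 24*√30

14*√26 + 28*√30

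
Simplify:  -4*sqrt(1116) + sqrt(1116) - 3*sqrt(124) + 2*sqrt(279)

4*sqrt(1116) = 24*sqrt(31); sqrt(1116) = 6*sqrt(31); 3*sqrt(124) = 6*sqrt(31); 2*sqrt(279) = 6*sqrt(31)
Combine: (-24 + 6 - 6 + 6)·sqrt(31) = -18*sqrt(31)

-18*sqrt(31)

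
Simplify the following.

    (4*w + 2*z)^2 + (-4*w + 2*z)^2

32*w^2 + 8*z^2

Binomially expand both and collect terms in (2*z), (4*w).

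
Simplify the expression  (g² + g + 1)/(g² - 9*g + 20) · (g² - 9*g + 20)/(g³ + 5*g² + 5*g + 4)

1/(g + 4)

Factor: g² - 9*g + 20 = (g - 5)·(g - 4);  g² - 9*g + 20 = (g - 5)·(g - 4);  g³ + 5*g² + 5*g + 4 = (g² + g + 1)·(g + 4)
Cancel the common factors (g² + g + 1), (g - 5), (g - 4).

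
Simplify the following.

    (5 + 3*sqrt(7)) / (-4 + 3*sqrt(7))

(27*sqrt(7) + 83)/47

Multiply numerator and denominator by -3*sqrt(7) - 4.
Denominator becomes -47; numerator becomes -83 - 27*sqrt(7).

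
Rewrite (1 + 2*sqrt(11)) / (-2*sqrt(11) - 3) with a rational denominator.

Multiply numerator and denominator by -3 + 2*sqrt(11).
Denominator becomes -35; numerator becomes -4*sqrt(11) + 41.

(-41 + 4*sqrt(11))/35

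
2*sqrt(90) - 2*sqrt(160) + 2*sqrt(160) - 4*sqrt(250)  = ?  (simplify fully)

2*sqrt(90) = 6*sqrt(10); 2*sqrt(160) = 8*sqrt(10); 2*sqrt(160) = 8*sqrt(10); 4*sqrt(250) = 20*sqrt(10)
Combine: (6 - 8 + 8 - 20)·sqrt(10) = -14*sqrt(10)

-14*sqrt(10)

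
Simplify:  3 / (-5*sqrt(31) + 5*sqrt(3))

(-3*sqrt(31) - 3*sqrt(3))/140

Multiply numerator and denominator by 5*sqrt(3) + 5*sqrt(31).
Denominator becomes -700; numerator becomes 15*sqrt(3) + 15*sqrt(31).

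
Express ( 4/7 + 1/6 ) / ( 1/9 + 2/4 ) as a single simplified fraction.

93/77

Numerator: 4/7 + 1/6 = 31/42
Denominator: 1/9 + 2/4 = 11/18
Divide: (31/42) · (18/11) = 93/77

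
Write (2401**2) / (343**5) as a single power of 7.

2401**2 = 7**8; 343**5 = 7**15
Combine exponents: 7**(-7)

7**(-7)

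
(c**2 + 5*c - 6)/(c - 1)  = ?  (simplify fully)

c + 6

Factor: c**2 + 5*c - 6 = (c + 6)*(c - 1)
Cancel the common factor (c - 1).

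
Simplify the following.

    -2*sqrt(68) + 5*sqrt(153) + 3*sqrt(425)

26*sqrt(17)

2*sqrt(68) = 4*sqrt(17); 5*sqrt(153) = 15*sqrt(17); 3*sqrt(425) = 15*sqrt(17)
Combine: (-4 + 15 + 15)·sqrt(17) = 26*sqrt(17)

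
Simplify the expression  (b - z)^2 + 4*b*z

(b + z)^2

Expanding gives b^2 + 2*b*z + z^2, a perfect square.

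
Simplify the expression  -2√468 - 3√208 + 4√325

2√468 = 12*√13; 3√208 = 12*√13; 4√325 = 20*√13
Combine: (-12 - 12 + 20)·√13 = -4*√13

-4*√13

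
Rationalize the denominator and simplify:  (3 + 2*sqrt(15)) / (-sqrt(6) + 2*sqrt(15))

(sqrt(6) + 2*sqrt(10) + 2*sqrt(15) + 20)/18

Multiply numerator and denominator by sqrt(6) + 2*sqrt(15).
Denominator becomes 54; numerator becomes 3*sqrt(6) + 6*sqrt(10) + 6*sqrt(15) + 60.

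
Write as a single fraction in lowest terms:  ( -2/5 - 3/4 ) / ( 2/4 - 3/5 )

23/2

Numerator: -2/5 - 3/4 = -23/20
Denominator: 2/4 - 3/5 = -1/10
Divide: (-23/20) · (-10) = 23/2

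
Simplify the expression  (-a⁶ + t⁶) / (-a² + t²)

a⁴ + a²*t² + t⁴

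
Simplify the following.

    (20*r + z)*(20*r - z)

400*r^2 - z^2

(20*r)^2 - (z)^2 = 400*r^2 - z^2.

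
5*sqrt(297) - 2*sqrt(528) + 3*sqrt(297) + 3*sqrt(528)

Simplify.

28*sqrt(33)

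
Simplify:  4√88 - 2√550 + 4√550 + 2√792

4√88 = 8*√22; 2√550 = 10*√22; 4√550 = 20*√22; 2√792 = 12*√22
Combine: (8 - 10 + 20 + 12)·√22 = 30*√22

30*√22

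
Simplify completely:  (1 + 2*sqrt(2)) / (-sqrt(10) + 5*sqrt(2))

(sqrt(10) + 5*sqrt(2) + 4*sqrt(5) + 20)/40

Multiply numerator and denominator by sqrt(10) + 5*sqrt(2).
Denominator becomes 40; numerator becomes sqrt(10) + 5*sqrt(2) + 4*sqrt(5) + 20.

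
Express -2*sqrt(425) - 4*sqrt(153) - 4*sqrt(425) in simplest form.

-42*sqrt(17)

2*sqrt(425) = 10*sqrt(17); 4*sqrt(153) = 12*sqrt(17); 4*sqrt(425) = 20*sqrt(17)
Combine: (-10 - 12 - 20)·sqrt(17) = -42*sqrt(17)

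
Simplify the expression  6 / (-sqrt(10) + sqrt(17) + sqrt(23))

(-45*sqrt(10) + 6*sqrt(23) + 24*sqrt(17) + 3*sqrt(3910))/166

Group as (sqrt(17) + sqrt(23)) - sqrt(10); multiply by (sqrt(17) + sqrt(23)) + sqrt(10), then rationalise the remaining surd.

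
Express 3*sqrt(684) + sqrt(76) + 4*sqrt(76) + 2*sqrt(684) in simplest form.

3*sqrt(684) = 18*sqrt(19); sqrt(76) = 2*sqrt(19); 4*sqrt(76) = 8*sqrt(19); 2*sqrt(684) = 12*sqrt(19)
Combine: (18 + 2 + 8 + 12)·sqrt(19) = 40*sqrt(19)

40*sqrt(19)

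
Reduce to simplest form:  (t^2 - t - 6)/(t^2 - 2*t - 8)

Factor: t^2 - t - 6 = (t + 2)*(t - 3);  t^2 - 2*t - 8 = (t - 4)*(t + 2)
Cancel the common factor (t + 2).

(t - 3)/(t - 4)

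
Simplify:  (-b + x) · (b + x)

(x+b)(x-b) = -b² + x².

-b² + x²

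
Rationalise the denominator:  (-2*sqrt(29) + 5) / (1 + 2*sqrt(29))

(-121 + 12*sqrt(29))/115

Multiply numerator and denominator by -2*sqrt(29) + 1.
Denominator becomes -115; numerator becomes -12*sqrt(29) + 121.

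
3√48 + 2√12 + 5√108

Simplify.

46*√3

3√48 = 12*√3; 2√12 = 4*√3; 5√108 = 30*√3
Combine: (12 + 4 + 30)·√3 = 46*√3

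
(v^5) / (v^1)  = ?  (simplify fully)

v^4

Quotient: v^4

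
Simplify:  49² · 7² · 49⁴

7^14

49² = 7^4; 7² = 7^2; 49⁴ = 7^8
Combine exponents: 7^14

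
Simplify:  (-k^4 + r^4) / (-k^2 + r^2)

k^2 + r^2

Factor r^4 - k^4 and cancel (-k^2 + r^2).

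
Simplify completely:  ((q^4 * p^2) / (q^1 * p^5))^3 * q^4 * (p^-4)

Inside the bracket: q^3 * (p^-3)
Raise to the power 3: q^9 * (p^-9)
Multiply by q^4 * (p^-4): add exponents.

q^13/p^13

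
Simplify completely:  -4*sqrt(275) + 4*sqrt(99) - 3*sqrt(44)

4*sqrt(275) = 20*sqrt(11); 4*sqrt(99) = 12*sqrt(11); 3*sqrt(44) = 6*sqrt(11)
Combine: (-20 + 12 - 6)·sqrt(11) = -14*sqrt(11)

-14*sqrt(11)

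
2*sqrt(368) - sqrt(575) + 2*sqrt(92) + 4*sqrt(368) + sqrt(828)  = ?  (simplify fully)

2*sqrt(368) = 8*sqrt(23); sqrt(575) = 5*sqrt(23); 2*sqrt(92) = 4*sqrt(23); 4*sqrt(368) = 16*sqrt(23); sqrt(828) = 6*sqrt(23)
Combine: (8 - 5 + 4 + 16 + 6)·sqrt(23) = 29*sqrt(23)

29*sqrt(23)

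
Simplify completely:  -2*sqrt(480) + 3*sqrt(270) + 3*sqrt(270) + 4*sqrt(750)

2*sqrt(480) = 8*sqrt(30); 3*sqrt(270) = 9*sqrt(30); 3*sqrt(270) = 9*sqrt(30); 4*sqrt(750) = 20*sqrt(30)
Combine: (-8 + 9 + 9 + 20)·sqrt(30) = 30*sqrt(30)

30*sqrt(30)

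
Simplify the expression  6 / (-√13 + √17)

Multiply numerator and denominator by √13 + √17.
Denominator becomes 4; numerator becomes 6*√13 + 6*√17.

(3*√13 + 3*√17)/2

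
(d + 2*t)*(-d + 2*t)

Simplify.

-d^2 + 4*t^2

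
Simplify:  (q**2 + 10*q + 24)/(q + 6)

q + 4

Factor: q**2 + 10*q + 24 = (q + 4)*(q + 6)
Cancel the common factor (q + 6).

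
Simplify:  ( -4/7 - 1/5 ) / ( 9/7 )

Numerator: -4/7 - 1/5 = -27/35
Denominator: 9/7 = 9/7
Divide: (-27/35) · (7/9) = -3/5

-3/5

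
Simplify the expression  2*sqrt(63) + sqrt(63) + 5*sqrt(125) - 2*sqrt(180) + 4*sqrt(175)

2*sqrt(63) = 6*sqrt(7); sqrt(63) = 3*sqrt(7); 5*sqrt(125) = 25*sqrt(5); 2*sqrt(180) = 12*sqrt(5); 4*sqrt(175) = 20*sqrt(7)

13*sqrt(5) + 29*sqrt(7)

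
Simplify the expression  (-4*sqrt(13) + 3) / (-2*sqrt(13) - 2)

(-7*sqrt(13) + 55)/24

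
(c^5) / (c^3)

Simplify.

c^2

Quotient: c^2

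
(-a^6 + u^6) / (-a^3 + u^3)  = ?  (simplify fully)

-a^6 + u^6 factors as (-a + u)*(a + u)*(a^2 - a*u + u^2)*(a^2 + a*u + u^2).

a^3 + u^3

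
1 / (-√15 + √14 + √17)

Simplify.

(-8*√15 + 6*√17 + 9*√14 + √3570)/348

Group as (√14 + √17) - √15; multiply by (√14 + √17) + √15, then rationalise the remaining surd.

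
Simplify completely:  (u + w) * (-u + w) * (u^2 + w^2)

(w+u)(w-u) = -u^2 + w^2; continue pairing.

-u^4 + w^4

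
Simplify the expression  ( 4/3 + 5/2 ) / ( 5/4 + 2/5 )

230/99

Numerator: 4/3 + 5/2 = 23/6
Denominator: 5/4 + 2/5 = 33/20
Divide: (23/6) · (20/33) = 230/99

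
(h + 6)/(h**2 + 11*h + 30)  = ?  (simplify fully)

1/(h + 5)

Factor: h**2 + 11*h + 30 = (h + 5)*(h + 6)
Cancel the common factor (h + 6).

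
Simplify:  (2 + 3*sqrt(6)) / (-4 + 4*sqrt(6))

Multiply numerator and denominator by -4*sqrt(6) - 4.
Denominator becomes -80; numerator becomes -80 - 20*sqrt(6).

(sqrt(6) + 4)/4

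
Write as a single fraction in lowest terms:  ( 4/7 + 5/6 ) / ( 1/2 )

59/21

Numerator: 4/7 + 5/6 = 59/42
Denominator: 1/2 = 1/2
Divide: (59/42) · (2) = 59/21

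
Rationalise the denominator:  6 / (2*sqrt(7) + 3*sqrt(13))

Multiply numerator and denominator by -3*sqrt(13) + 2*sqrt(7).
Denominator becomes -89; numerator becomes -18*sqrt(13) + 12*sqrt(7).

(-12*sqrt(7) + 18*sqrt(13))/89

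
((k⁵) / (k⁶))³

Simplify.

Inside the bracket: (k^-1)
Raise to the power 3: (k^-3)

k^(-3)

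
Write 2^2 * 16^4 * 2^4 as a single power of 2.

2^22

2^2 = 2^2; 16^4 = 2^16; 2^4 = 2^4
Combine exponents: 2^22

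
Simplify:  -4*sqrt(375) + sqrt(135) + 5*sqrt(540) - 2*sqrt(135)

4*sqrt(375) = 20*sqrt(15); sqrt(135) = 3*sqrt(15); 5*sqrt(540) = 30*sqrt(15); 2*sqrt(135) = 6*sqrt(15)
Combine: (-20 + 3 + 30 - 6)·sqrt(15) = 7*sqrt(15)

7*sqrt(15)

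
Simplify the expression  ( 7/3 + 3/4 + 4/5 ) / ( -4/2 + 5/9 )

Numerator: 7/3 + 3/4 + 4/5 = 233/60
Denominator: -4/2 + 5/9 = -13/9
Divide: (233/60) · (-9/13) = -699/260

-699/260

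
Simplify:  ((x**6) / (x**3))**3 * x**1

Inside the bracket: x**3
Raise to the power 3: x**9
Multiply by x**1: add exponents.

x**10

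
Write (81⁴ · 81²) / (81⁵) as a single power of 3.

81⁴ = 3^16; 81² = 3^8; 81⁵ = 3^20
Combine exponents: 3^4

3^4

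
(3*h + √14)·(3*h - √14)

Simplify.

9*h² - 14

(3*h)^2 - (√14)^2 = 9*h² - 14.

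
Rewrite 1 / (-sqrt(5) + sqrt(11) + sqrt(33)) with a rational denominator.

Group as (sqrt(11) + sqrt(33)) - sqrt(5); multiply by (sqrt(11) + sqrt(33)) + sqrt(5), then rationalise the remaining surd.

(-27*sqrt(11) - 22*sqrt(15) + 39*sqrt(5) + 17*sqrt(33))/69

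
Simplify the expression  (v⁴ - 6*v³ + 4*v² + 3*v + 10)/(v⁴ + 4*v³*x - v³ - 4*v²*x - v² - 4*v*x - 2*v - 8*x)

Factor: v⁴ - 6*v³ + 4*v² + 3*v + 10 = (v - 2)·(v² + v + 1)·(v - 5);  v⁴ + 4*v³*x - v³ - 4*v²*x - v² - 4*v*x - 2*v - 8*x = (v + 4*x)·(v - 2)·(v² + v + 1)
Cancel the common factors (v² + v + 1), (v - 2).

(v - 5)/(v + 4*x)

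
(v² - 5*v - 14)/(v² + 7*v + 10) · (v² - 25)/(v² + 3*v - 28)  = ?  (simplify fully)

(v² - 12*v + 35)/(v² + 3*v - 28)

Factor: v² - 5*v - 14 = (v - 7)·(v + 2);  v² + 7*v + 10 = (v + 5)·(v + 2);  v² - 25 = (v + 5)·(v - 5);  v² + 3*v - 28 = (v - 4)·(v + 7)
Cancel the common factors (v + 5), (v + 2).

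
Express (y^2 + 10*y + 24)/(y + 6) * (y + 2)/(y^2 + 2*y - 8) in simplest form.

(y + 2)/(y - 2)

Factor: y^2 + 10*y + 24 = (y + 6)*(y + 4);  y^2 + 2*y - 8 = (y - 2)*(y + 4)
Cancel the common factors (y + 4), (y + 6).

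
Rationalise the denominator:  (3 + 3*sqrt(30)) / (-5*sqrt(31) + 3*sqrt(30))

Multiply numerator and denominator by 3*sqrt(30) + 5*sqrt(31).
Denominator becomes -505; numerator becomes 9*sqrt(30) + 15*sqrt(31) + 270 + 15*sqrt(930).

(-15*sqrt(930) - 270 - 15*sqrt(31) - 9*sqrt(30))/505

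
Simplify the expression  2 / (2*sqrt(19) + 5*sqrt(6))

(-2*sqrt(19) + 5*sqrt(6))/37

Multiply numerator and denominator by -5*sqrt(6) + 2*sqrt(19).
Denominator becomes -74; numerator becomes -10*sqrt(6) + 4*sqrt(19).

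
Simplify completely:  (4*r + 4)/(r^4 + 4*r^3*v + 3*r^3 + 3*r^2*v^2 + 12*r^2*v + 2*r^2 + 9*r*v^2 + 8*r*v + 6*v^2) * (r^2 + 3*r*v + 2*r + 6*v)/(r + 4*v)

4/(r^2 + 5*r*v + 4*v^2)

Factor: 4*r + 4 = 4*(r + 1);  r^4 + 4*r^3*v + 3*r^3 + 3*r^2*v^2 + 12*r^2*v + 2*r^2 + 9*r*v^2 + 8*r*v + 6*v^2 = (r + 2)*(r + v)*(r + 3*v)*(r + 1);  r^2 + 3*r*v + 2*r + 6*v = (r + 3*v)*(r + 2)
Cancel the common factors (r + 3*v), (r + 2), (r + 1).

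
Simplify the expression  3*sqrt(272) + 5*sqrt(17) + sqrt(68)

3*sqrt(272) = 12*sqrt(17); 5*sqrt(17) = 5*sqrt(17); sqrt(68) = 2*sqrt(17)
Combine: (12 + 5 + 2)·sqrt(17) = 19*sqrt(17)

19*sqrt(17)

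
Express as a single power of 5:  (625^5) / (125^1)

625^5 = 5^20; 125^1 = 5^3
Combine exponents: 5^17

5^17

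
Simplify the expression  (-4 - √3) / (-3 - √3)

(-√3 + 9)/6

Multiply numerator and denominator by -3 + √3.
Denominator becomes 6; numerator becomes -√3 + 9.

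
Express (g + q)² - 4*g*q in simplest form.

(g - q)²

After expansion: g² - 2*g*q + q² — a perfect-square trinomial.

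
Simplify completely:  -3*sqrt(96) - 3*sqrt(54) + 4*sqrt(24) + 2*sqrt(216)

-sqrt(6)

3*sqrt(96) = 12*sqrt(6); 3*sqrt(54) = 9*sqrt(6); 4*sqrt(24) = 8*sqrt(6); 2*sqrt(216) = 12*sqrt(6)
Combine: (-12 - 9 + 8 + 12)·sqrt(6) = -sqrt(6)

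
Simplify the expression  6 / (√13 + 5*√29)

Multiply numerator and denominator by -5*√29 + √13.
Denominator becomes -712; numerator becomes -30*√29 + 6*√13.

(-3*√13 + 15*√29)/356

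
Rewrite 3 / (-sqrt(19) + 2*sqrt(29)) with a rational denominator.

Multiply numerator and denominator by sqrt(19) + 2*sqrt(29).
Denominator becomes 97; numerator becomes 3*sqrt(19) + 6*sqrt(29).

(3*sqrt(19) + 6*sqrt(29))/97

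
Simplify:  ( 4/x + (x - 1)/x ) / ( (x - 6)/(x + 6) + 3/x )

Numerator: 4/x + (x - 1)/x = (x + 3)/x
Denominator: (x - 6)/(x + 6) + 3/x = (x^2 - 3*x + 18)/(x^2 + 6*x)
Divide: ((x + 3)/x) · ((x^2 + 6*x)/(x^2 - 3*x + 18)) = (x^2 + 9*x + 18)/(x^2 - 3*x + 18)

(x^2 + 9*x + 18)/(x^2 - 3*x + 18)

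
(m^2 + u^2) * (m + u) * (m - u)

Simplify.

m^4 - u^4

(m+u)(m-u) = m^2 - u^2; continue pairing.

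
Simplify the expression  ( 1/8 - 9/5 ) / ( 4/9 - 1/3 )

-603/40

Numerator: 1/8 - 9/5 = -67/40
Denominator: 4/9 - 1/3 = 1/9
Divide: (-67/40) · (9) = -603/40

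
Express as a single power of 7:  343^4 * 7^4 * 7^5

7^21

343^4 = 7^12; 7^4 = 7^4; 7^5 = 7^5
Combine exponents: 7^21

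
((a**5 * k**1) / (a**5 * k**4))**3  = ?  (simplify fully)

k**(-9)

Inside the bracket: (k**-3)
Raise to the power 3: (k**-9)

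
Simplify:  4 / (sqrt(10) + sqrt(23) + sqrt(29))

Group as (sqrt(23) + sqrt(29)) + sqrt(10); multiply by (sqrt(23) + sqrt(29)) - sqrt(10), then rationalise the remaining surd.

(-sqrt(6670) + 2*sqrt(29) + 8*sqrt(23) + 21*sqrt(10))/113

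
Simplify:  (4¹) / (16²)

4¹ = 2^2; 16² = 2^8
Combine exponents: 2^(-6)

2^(-6)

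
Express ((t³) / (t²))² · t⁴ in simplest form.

Inside the bracket: t¹
Raise to the power 2: t²
Multiply by t⁴: add exponents.

t⁶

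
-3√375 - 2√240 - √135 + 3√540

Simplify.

3√375 = 15*√15; 2√240 = 8*√15; √135 = 3*√15; 3√540 = 18*√15
Combine: (-15 - 8 - 3 + 18)·√15 = -8*√15

-8*√15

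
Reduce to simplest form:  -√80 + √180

2*√5

√80 = 4*√5; √180 = 6*√5
Combine: (-4 + 6)·√5 = 2*√5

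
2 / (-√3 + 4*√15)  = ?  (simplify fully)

(2*√3 + 8*√15)/237

Multiply numerator and denominator by √3 + 4*√15.
Denominator becomes 237; numerator becomes 2*√3 + 8*√15.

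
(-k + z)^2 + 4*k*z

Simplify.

After expansion: k^2 + 2*k*z + z^2 — a perfect-square trinomial.

(k + z)^2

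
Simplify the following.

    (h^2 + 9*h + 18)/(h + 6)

h + 3

Factor: h^2 + 9*h + 18 = (h + 3)*(h + 6)
Cancel the common factor (h + 6).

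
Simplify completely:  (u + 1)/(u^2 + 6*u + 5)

Factor: u^2 + 6*u + 5 = (u + 1)*(u + 5)
Cancel the common factor (u + 1).

1/(u + 5)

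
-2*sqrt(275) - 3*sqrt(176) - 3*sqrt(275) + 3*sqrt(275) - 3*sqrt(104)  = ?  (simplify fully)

2*sqrt(275) = 10*sqrt(11); 3*sqrt(176) = 12*sqrt(11); 3*sqrt(275) = 15*sqrt(11); 3*sqrt(275) = 15*sqrt(11); 3*sqrt(104) = 6*sqrt(26)

-22*sqrt(11) - 6*sqrt(26)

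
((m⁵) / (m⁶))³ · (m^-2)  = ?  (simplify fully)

m^(-5)

Inside the bracket: (m^-1)
Raise to the power 3: (m^-3)
Multiply by (m^-2): add exponents.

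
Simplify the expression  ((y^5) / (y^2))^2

y^6

Inside the bracket: y^3
Raise to the power 2: y^6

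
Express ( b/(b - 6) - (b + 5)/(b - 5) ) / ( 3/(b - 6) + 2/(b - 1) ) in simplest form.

(-4*b² + 34*b - 30)/(5*b² - 40*b + 75)

Numerator: b/(b - 6) - (b + 5)/(b - 5) = (-4*b + 30)/(b² - 11*b + 30)
Denominator: 3/(b - 6) + 2/(b - 1) = (5*b - 15)/(b² - 7*b + 6)
Divide: ((-4*b + 30)/(b² - 11*b + 30)) · ((b² - 7*b + 6)/(5*b - 15)) = (-4*b² + 34*b - 30)/(5*b² - 40*b + 75)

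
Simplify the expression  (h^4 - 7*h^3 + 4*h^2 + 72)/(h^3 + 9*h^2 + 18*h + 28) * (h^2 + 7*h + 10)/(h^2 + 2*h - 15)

Factor: h^4 - 7*h^3 + 4*h^2 + 72 = (h - 3)*(h^2 + 2*h + 4)*(h - 6);  h^3 + 9*h^2 + 18*h + 28 = (h^2 + 2*h + 4)*(h + 7);  h^2 + 7*h + 10 = (h + 5)*(h + 2);  h^2 + 2*h - 15 = (h + 5)*(h - 3)
Cancel the common factors (h^2 + 2*h + 4), (h - 3), (h + 5).

(h^2 - 4*h - 12)/(h + 7)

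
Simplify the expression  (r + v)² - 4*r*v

(r - v)²

Expanding gives r² - 2*r*v + v², a perfect square.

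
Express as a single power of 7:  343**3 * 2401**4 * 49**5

343**3 = 7**9; 2401**4 = 7**16; 49**5 = 7**10
Combine exponents: 7**35

7**35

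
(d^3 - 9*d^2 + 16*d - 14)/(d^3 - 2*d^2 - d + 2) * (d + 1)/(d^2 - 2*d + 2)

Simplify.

(d - 7)/(d^2 - 3*d + 2)

Factor: d^3 - 9*d^2 + 16*d - 14 = (d - 7)*(d^2 - 2*d + 2);  d^3 - 2*d^2 - d + 2 = (d - 1)*(d + 1)*(d - 2)
Cancel the common factors (d^2 - 2*d + 2), (d + 1).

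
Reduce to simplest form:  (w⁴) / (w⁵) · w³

Quotient: (w^-1)
Multiply by w³: add exponents.

w²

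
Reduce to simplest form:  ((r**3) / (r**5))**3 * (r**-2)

Inside the bracket: (r**-2)
Raise to the power 3: (r**-6)
Multiply by (r**-2): add exponents.

r**(-8)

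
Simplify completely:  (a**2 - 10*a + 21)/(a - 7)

a - 3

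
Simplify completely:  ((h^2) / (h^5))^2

h^(-6)

Inside the bracket: (h^-3)
Raise to the power 2: (h^-6)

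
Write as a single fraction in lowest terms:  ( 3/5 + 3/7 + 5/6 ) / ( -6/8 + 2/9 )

Numerator: 3/5 + 3/7 + 5/6 = 391/210
Denominator: -6/8 + 2/9 = -19/36
Divide: (391/210) · (-36/19) = -2346/665

-2346/665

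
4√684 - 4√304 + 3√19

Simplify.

4√684 = 24*√19; 4√304 = 16*√19; 3√19 = 3*√19
Combine: (24 - 16 + 3)·√19 = 11*√19

11*√19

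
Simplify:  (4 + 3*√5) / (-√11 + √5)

(-3*√55 - 15 - 4*√11 - 4*√5)/6

Multiply numerator and denominator by √5 + √11.
Denominator becomes -6; numerator becomes 4*√5 + 4*√11 + 15 + 3*√55.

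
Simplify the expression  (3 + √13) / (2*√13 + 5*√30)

Multiply numerator and denominator by -5*√30 + 2*√13.
Denominator becomes -698; numerator becomes -5*√390 - 15*√30 + 6*√13 + 26.

(-26 - 6*√13 + 15*√30 + 5*√390)/698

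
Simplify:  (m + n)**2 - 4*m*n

After expansion: m**2 - 2*m*n + n**2 — a perfect-square trinomial.

(m - n)**2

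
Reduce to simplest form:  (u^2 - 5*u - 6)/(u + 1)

Factor: u^2 - 5*u - 6 = (u - 6)*(u + 1)
Cancel the common factor (u + 1).

u - 6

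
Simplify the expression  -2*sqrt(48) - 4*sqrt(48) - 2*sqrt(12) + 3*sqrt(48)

2*sqrt(48) = 8*sqrt(3); 4*sqrt(48) = 16*sqrt(3); 2*sqrt(12) = 4*sqrt(3); 3*sqrt(48) = 12*sqrt(3)
Combine: (-8 - 16 - 4 + 12)·sqrt(3) = -16*sqrt(3)

-16*sqrt(3)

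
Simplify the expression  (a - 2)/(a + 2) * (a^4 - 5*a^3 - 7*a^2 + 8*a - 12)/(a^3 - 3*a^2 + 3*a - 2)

a - 6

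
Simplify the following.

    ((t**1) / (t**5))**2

t**(-8)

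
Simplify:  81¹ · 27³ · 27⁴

81¹ = 3^4; 27³ = 3^9; 27⁴ = 3^12
Combine exponents: 3^25

3^25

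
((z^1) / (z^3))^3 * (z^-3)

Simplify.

Inside the bracket: (z^-2)
Raise to the power 3: (z^-6)
Multiply by (z^-3): add exponents.

z^(-9)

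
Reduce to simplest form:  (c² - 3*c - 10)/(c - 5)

Factor: c² - 3*c - 10 = (c - 5)·(c + 2)
Cancel the common factor (c - 5).

c + 2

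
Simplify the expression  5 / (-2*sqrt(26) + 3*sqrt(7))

Multiply numerator and denominator by 3*sqrt(7) + 2*sqrt(26).
Denominator becomes -41; numerator becomes 15*sqrt(7) + 10*sqrt(26).

(-10*sqrt(26) - 15*sqrt(7))/41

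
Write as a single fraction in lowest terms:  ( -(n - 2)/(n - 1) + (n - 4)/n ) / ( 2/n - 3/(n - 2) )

Numerator: -(n - 2)/(n - 1) + (n - 4)/n = (-3*n + 4)/(n² - n)
Denominator: 2/n - 3/(n - 2) = (-n - 4)/(n² - 2*n)
Divide: ((-3*n + 4)/(n² - n)) · ((n² - 2*n)/(-n - 4)) = (3*n² - 10*n + 8)/(n² + 3*n - 4)

(3*n² - 10*n + 8)/(n² + 3*n - 4)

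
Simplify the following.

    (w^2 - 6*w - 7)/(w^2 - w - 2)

Factor: w^2 - 6*w - 7 = (w - 7)*(w + 1);  w^2 - w - 2 = (w - 2)*(w + 1)
Cancel the common factor (w + 1).

(w - 7)/(w - 2)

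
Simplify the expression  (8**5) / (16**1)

2**11

8**5 = 2**15; 16**1 = 2**4
Combine exponents: 2**11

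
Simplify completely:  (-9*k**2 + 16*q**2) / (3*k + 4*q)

-3*k + 4*q

Difference of squares: factor out (3*k + 4*q).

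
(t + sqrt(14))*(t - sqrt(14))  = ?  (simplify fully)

Product of conjugates: (P+Q)(P-Q) = P^2 - Q^2.

t^2 - 14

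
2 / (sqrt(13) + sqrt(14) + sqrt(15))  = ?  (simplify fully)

(-sqrt(2730) + 6*sqrt(15) + 7*sqrt(14) + 8*sqrt(13))/146

Group as (sqrt(14) + sqrt(15)) + sqrt(13); multiply by (sqrt(14) + sqrt(15)) - sqrt(13), then rationalise the remaining surd.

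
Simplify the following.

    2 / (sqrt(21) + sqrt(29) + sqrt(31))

Group as (sqrt(21) + sqrt(31)) + sqrt(29); multiply by (sqrt(21) + sqrt(31)) - sqrt(29), then rationalise the remaining surd.

(-4*sqrt(18879) + 38*sqrt(31) + 46*sqrt(29) + 78*sqrt(21))/2075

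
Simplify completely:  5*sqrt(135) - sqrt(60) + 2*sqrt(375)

23*sqrt(15)

5*sqrt(135) = 15*sqrt(15); sqrt(60) = 2*sqrt(15); 2*sqrt(375) = 10*sqrt(15)
Combine: (15 - 2 + 10)·sqrt(15) = 23*sqrt(15)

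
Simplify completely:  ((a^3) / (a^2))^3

a^3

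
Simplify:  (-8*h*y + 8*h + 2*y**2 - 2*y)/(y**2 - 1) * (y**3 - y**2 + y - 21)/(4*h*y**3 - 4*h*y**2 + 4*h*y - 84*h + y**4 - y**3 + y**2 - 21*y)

Factor: -8*h*y + 8*h + 2*y**2 - 2*y = 2*(y - 1)*(-4*h + y);  y**2 - 1 = (y + 1)*(y - 1);  y**3 - y**2 + y - 21 = (y**2 + 2*y + 7)*(y - 3);  4*h*y**3 - 4*h*y**2 + 4*h*y - 84*h + y**4 - y**3 + y**2 - 21*y = (4*h + y)*(y**2 + 2*y + 7)*(y - 3)
Cancel the common factors (y**2 + 2*y + 7), (y - 3), (y - 1).

(-8*h + 2*y)/(4*h*y + 4*h + y**2 + y)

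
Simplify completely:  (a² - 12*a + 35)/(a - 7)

Factor: a² - 12*a + 35 = (a - 7)·(a - 5)
Cancel the common factor (a - 7).

a - 5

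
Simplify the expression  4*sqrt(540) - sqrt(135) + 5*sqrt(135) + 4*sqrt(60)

44*sqrt(15)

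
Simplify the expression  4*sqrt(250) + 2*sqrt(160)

28*sqrt(10)

4*sqrt(250) = 20*sqrt(10); 2*sqrt(160) = 8*sqrt(10)
Combine: (20 + 8)·sqrt(10) = 28*sqrt(10)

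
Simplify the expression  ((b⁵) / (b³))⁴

b⁸

Inside the bracket: b²
Raise to the power 4: b⁸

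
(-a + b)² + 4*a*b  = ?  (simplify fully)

(a + b)²

After expansion: a² + 2*a*b + b² — a perfect-square trinomial.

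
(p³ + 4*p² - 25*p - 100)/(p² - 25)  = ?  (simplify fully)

Factor: p³ + 4*p² - 25*p - 100 = (p + 5)·(p + 4)·(p - 5);  p² - 25 = (p + 5)·(p - 5)
Cancel the common factors (p + 5), (p - 5).

p + 4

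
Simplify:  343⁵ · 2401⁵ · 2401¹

343⁵ = 7^15; 2401⁵ = 7^20; 2401¹ = 7^4
Combine exponents: 7^39

7^39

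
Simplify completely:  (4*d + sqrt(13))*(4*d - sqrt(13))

16*d**2 - 13

Difference of squares with P = 4*d, Q = sqrt(13).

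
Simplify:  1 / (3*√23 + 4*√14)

(-3*√23 + 4*√14)/17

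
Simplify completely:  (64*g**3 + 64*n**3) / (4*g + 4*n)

(4*g)**3 + (4*n)**3 = (4*g + 4*n)(16*g**2 - 16*g*n + 16*n**2).

16*g**2 - 16*g*n + 16*n**2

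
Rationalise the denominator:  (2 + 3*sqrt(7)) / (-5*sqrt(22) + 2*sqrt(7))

Multiply numerator and denominator by 2*sqrt(7) + 5*sqrt(22).
Denominator becomes -522; numerator becomes 4*sqrt(7) + 42 + 10*sqrt(22) + 15*sqrt(154).

(-15*sqrt(154) - 10*sqrt(22) - 42 - 4*sqrt(7))/522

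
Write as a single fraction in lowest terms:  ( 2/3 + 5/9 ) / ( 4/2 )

11/18

Numerator: 2/3 + 5/9 = 11/9
Denominator: 4/2 = 2
Divide: (11/9) · (1/2) = 11/18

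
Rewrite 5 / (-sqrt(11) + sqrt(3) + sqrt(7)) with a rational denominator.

Group as (sqrt(3) + sqrt(7)) - sqrt(11); multiply by (sqrt(3) + sqrt(7)) + sqrt(11), then rationalise the remaining surd.

(5*sqrt(11) + 35*sqrt(7) + 75*sqrt(3) + 10*sqrt(231))/83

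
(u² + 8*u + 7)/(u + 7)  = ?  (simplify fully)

Factor: u² + 8*u + 7 = (u + 7)·(u + 1)
Cancel the common factor (u + 7).

u + 1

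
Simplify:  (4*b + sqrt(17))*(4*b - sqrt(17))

16*b^2 - 17

(4*b)^2 - (sqrt(17))^2 = 16*b^2 - 17.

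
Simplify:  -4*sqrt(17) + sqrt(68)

4*sqrt(17) = 4*sqrt(17); sqrt(68) = 2*sqrt(17)
Combine: (-4 + 2)·sqrt(17) = -2*sqrt(17)

-2*sqrt(17)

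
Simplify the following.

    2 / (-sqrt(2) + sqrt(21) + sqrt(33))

(-26*sqrt(2) - 5*sqrt(33) + 7*sqrt(21) + 3*sqrt(154))/17

Group as (sqrt(21) + sqrt(33)) - sqrt(2); multiply by (sqrt(21) + sqrt(33)) + sqrt(2), then rationalise the remaining surd.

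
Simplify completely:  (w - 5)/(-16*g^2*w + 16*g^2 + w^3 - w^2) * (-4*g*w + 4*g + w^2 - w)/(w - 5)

1/(4*g + w)

Factor: -16*g^2*w + 16*g^2 + w^3 - w^2 = (w - 1)*(4*g + w)*(-4*g + w);  -4*g*w + 4*g + w^2 - w = (-4*g + w)*(w - 1)
Cancel the common factors (w - 5), (w - 1), (-4*g + w).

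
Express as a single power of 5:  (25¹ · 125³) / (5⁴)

25¹ = 5^2; 125³ = 5^9; 5⁴ = 5^4
Combine exponents: 5^7

5^7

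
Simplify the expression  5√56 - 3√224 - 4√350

5√56 = 10*√14; 3√224 = 12*√14; 4√350 = 20*√14
Combine: (10 - 12 - 20)·√14 = -22*√14

-22*√14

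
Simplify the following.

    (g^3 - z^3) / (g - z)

Apply the difference-of-cubes factorisation and cancel (g - z).

g^2 + g*z + z^2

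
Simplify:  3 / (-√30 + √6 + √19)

Group as (√6 + √19) - √30; multiply by (√6 + √19) + √30, then rationalise the remaining surd.

(15*√30 + 51*√19 + 129*√6 + 36*√95)/431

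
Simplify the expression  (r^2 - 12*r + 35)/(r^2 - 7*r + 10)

Factor: r^2 - 12*r + 35 = (r - 5)*(r - 7);  r^2 - 7*r + 10 = (r - 2)*(r - 5)
Cancel the common factor (r - 5).

(r - 7)/(r - 2)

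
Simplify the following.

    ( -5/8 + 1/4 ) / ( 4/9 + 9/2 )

-27/356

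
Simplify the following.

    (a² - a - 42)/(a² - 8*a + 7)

(a + 6)/(a - 1)

Factor: a² - a - 42 = (a + 6)·(a - 7);  a² - 8*a + 7 = (a - 1)·(a - 7)
Cancel the common factor (a - 7).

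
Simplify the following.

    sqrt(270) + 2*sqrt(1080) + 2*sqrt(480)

23*sqrt(30)

sqrt(270) = 3*sqrt(30); 2*sqrt(1080) = 12*sqrt(30); 2*sqrt(480) = 8*sqrt(30)
Combine: (3 + 12 + 8)·sqrt(30) = 23*sqrt(30)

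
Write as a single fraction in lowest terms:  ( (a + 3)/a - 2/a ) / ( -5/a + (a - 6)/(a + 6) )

(a^2 + 7*a + 6)/(a^2 - 11*a - 30)

Numerator: (a + 3)/a - 2/a = (a + 1)/a
Denominator: -5/a + (a - 6)/(a + 6) = (a^2 - 11*a - 30)/(a^2 + 6*a)
Divide: ((a + 1)/a) · ((a^2 + 6*a)/(a^2 - 11*a - 30)) = (a^2 + 7*a + 6)/(a^2 - 11*a - 30)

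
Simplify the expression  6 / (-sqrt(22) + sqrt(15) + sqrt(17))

Group as (sqrt(15) + sqrt(17)) - sqrt(22); multiply by (sqrt(15) + sqrt(17)) + sqrt(22), then rationalise the remaining surd.

(-15*sqrt(22) + 30*sqrt(17) + 36*sqrt(15) + 3*sqrt(5610))/230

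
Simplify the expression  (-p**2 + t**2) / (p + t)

-p + t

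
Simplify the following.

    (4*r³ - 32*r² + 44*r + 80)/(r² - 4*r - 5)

4*r - 16

Factor: 4*r³ - 32*r² + 44*r + 80 = 4·(r - 5)·(r - 4)·(r + 1);  r² - 4*r - 5 = (r - 5)·(r + 1)
Cancel the common factors (r + 1), (r - 5).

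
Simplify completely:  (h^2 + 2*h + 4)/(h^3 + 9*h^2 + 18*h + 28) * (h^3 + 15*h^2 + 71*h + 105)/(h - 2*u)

(-h^2 - 8*h - 15)/(-h + 2*u)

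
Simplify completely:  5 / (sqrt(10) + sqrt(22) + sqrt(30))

(-50*sqrt(66) + 5*sqrt(30) + 45*sqrt(22) + 105*sqrt(10))/438

Group as (sqrt(10) + sqrt(30)) + sqrt(22); multiply by (sqrt(10) + sqrt(30)) - sqrt(22), then rationalise the remaining surd.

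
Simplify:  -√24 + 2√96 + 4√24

√24 = 2*√6; 2√96 = 8*√6; 4√24 = 8*√6
Combine: (-2 + 8 + 8)·√6 = 14*√6

14*√6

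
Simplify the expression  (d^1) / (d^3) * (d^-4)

d^(-6)

Quotient: (d^-2)
Multiply by (d^-4): add exponents.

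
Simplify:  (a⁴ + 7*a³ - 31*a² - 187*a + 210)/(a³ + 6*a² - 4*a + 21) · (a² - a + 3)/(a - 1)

a² + a - 30

Factor: a⁴ + 7*a³ - 31*a² - 187*a + 210 = (a - 1)·(a - 5)·(a + 6)·(a + 7);  a³ + 6*a² - 4*a + 21 = (a + 7)·(a² - a + 3)
Cancel the common factors (a² - a + 3), (a + 7), (a - 1).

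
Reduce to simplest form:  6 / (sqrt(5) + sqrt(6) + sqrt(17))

(-sqrt(510) - 3*sqrt(17) + 8*sqrt(6) + 9*sqrt(5))/7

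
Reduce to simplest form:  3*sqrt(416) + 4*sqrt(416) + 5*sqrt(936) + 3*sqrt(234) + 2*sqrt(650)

77*sqrt(26)

3*sqrt(416) = 12*sqrt(26); 4*sqrt(416) = 16*sqrt(26); 5*sqrt(936) = 30*sqrt(26); 3*sqrt(234) = 9*sqrt(26); 2*sqrt(650) = 10*sqrt(26)
Combine: (12 + 16 + 30 + 9 + 10)·sqrt(26) = 77*sqrt(26)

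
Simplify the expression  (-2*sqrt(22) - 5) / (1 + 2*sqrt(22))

Multiply numerator and denominator by -2*sqrt(22) + 1.
Denominator becomes -87; numerator becomes 8*sqrt(22) + 83.

(-83 - 8*sqrt(22))/87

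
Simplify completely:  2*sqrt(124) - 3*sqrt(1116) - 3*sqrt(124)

-20*sqrt(31)

2*sqrt(124) = 4*sqrt(31); 3*sqrt(1116) = 18*sqrt(31); 3*sqrt(124) = 6*sqrt(31)
Combine: (4 - 18 - 6)·sqrt(31) = -20*sqrt(31)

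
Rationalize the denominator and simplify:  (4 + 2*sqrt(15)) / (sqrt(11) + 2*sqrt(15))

(-2*sqrt(165) - 4*sqrt(11) + 8*sqrt(15) + 60)/49

Multiply numerator and denominator by -sqrt(11) + 2*sqrt(15).
Denominator becomes 49; numerator becomes -2*sqrt(165) - 4*sqrt(11) + 8*sqrt(15) + 60.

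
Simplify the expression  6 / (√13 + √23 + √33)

(-12*√9867 + 18*√33 + 138*√23 + 258*√13)/1187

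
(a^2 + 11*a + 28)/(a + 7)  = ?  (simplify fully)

a + 4

Factor: a^2 + 11*a + 28 = (a + 4)*(a + 7)
Cancel the common factor (a + 7).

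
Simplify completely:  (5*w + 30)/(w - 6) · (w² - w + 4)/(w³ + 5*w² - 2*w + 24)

Factor: 5*w + 30 = 5·(w + 6);  w³ + 5*w² - 2*w + 24 = (w² - w + 4)·(w + 6)
Cancel the common factors (w² - w + 4), (w + 6).

5/(w - 6)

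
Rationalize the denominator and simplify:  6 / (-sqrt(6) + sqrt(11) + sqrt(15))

Group as (sqrt(11) + sqrt(15)) - sqrt(6); multiply by (sqrt(11) + sqrt(15)) + sqrt(6), then rationalise the remaining surd.

(-30*sqrt(6) + 3*sqrt(15) + 15*sqrt(11) + 9*sqrt(110))/65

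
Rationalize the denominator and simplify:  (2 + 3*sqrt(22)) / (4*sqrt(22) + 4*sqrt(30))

Multiply numerator and denominator by -4*sqrt(30) + 4*sqrt(22).
Denominator becomes -128; numerator becomes -24*sqrt(165) - 8*sqrt(30) + 8*sqrt(22) + 264.

(-33 - sqrt(22) + sqrt(30) + 3*sqrt(165))/16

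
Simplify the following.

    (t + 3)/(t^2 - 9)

Factor: t^2 - 9 = (t + 3)*(t - 3)
Cancel the common factor (t + 3).

1/(t - 3)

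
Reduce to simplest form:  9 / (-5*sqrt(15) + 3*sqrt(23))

(-15*sqrt(15) - 9*sqrt(23))/56

Multiply numerator and denominator by 3*sqrt(23) + 5*sqrt(15).
Denominator becomes -168; numerator becomes 27*sqrt(23) + 45*sqrt(15).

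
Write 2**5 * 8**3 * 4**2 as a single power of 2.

2**5 = 2**5; 8**3 = 2**9; 4**2 = 2**4
Combine exponents: 2**18

2**18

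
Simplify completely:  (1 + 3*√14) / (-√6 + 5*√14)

(√6 + 5*√14 + 6*√21 + 210)/344

Multiply numerator and denominator by √6 + 5*√14.
Denominator becomes 344; numerator becomes √6 + 5*√14 + 6*√21 + 210.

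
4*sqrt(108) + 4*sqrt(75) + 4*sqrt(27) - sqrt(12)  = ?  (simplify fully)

54*sqrt(3)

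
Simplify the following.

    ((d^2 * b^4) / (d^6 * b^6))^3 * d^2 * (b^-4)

Inside the bracket: (d^-4) * (b^-2)
Raise to the power 3: (d^-12) * (b^-6)
Multiply by d^2 * (b^-4): add exponents.

1/(b^10*d^10)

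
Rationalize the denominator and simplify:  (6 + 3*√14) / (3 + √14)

Multiply numerator and denominator by -√14 + 3.
Denominator becomes -5; numerator becomes -24 + 3*√14.

(-3*√14 + 24)/5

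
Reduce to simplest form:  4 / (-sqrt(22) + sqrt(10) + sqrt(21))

(-36*sqrt(22) + 44*sqrt(21) + 132*sqrt(10) + 16*sqrt(1155))/759

Group as (sqrt(10) + sqrt(21)) - sqrt(22); multiply by (sqrt(10) + sqrt(21)) + sqrt(22), then rationalise the remaining surd.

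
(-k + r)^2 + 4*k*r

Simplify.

Expanding gives k^2 + 2*k*r + r^2, a perfect square.

(k + r)^2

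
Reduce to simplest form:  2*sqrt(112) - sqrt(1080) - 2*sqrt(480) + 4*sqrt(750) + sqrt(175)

6*sqrt(30) + 13*sqrt(7)

2*sqrt(112) = 8*sqrt(7); sqrt(1080) = 6*sqrt(30); 2*sqrt(480) = 8*sqrt(30); 4*sqrt(750) = 20*sqrt(30); sqrt(175) = 5*sqrt(7)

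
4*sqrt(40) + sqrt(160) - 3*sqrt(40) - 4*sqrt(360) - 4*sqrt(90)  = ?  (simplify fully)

-30*sqrt(10)

4*sqrt(40) = 8*sqrt(10); sqrt(160) = 4*sqrt(10); 3*sqrt(40) = 6*sqrt(10); 4*sqrt(360) = 24*sqrt(10); 4*sqrt(90) = 12*sqrt(10)
Combine: (8 + 4 - 6 - 24 - 12)·sqrt(10) = -30*sqrt(10)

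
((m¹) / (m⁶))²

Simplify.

Inside the bracket: (m^-5)
Raise to the power 2: (m^-10)

m^(-10)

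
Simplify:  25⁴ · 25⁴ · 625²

25⁴ = 5^8; 25⁴ = 5^8; 625² = 5^8
Combine exponents: 5^24

5^24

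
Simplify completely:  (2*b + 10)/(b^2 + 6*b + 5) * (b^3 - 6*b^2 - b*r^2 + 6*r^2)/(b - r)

(2*b^2 + 2*b*r - 12*b - 12*r)/(b + 1)

Factor: 2*b + 10 = 2*(b + 5);  b^2 + 6*b + 5 = (b + 1)*(b + 5);  b^3 - 6*b^2 - b*r^2 + 6*r^2 = (b - r)*(b + r)*(b - 6)
Cancel the common factors (b - r), (b + 5).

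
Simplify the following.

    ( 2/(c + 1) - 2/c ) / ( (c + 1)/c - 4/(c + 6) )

(-2*c - 12)/(c^3 + 4*c^2 + 9*c + 6)

Numerator: 2/(c + 1) - 2/c = -2/(c^2 + c)
Denominator: (c + 1)/c - 4/(c + 6) = (c^2 + 3*c + 6)/(c^2 + 6*c)
Divide: (-2/(c^2 + c)) · ((c^2 + 6*c)/(c^2 + 3*c + 6)) = (-2*c - 12)/(c^3 + 4*c^2 + 9*c + 6)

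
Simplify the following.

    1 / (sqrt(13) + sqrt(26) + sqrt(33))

(-13*sqrt(66) + 3*sqrt(33) + 10*sqrt(26) + 23*sqrt(13))/658

Group as (sqrt(13) + sqrt(33)) + sqrt(26); multiply by (sqrt(13) + sqrt(33)) - sqrt(26), then rationalise the remaining surd.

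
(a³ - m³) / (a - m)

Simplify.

a² + a*m + m²

a^3 - m^3 = (a - m)(a² + a*m + m²).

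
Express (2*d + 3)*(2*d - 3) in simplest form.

4*d**2 - 9

Difference of squares with P = 2*d, Q = 3.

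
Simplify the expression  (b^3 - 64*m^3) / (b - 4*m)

b^2 + 4*b*m + 16*m^2

Apply the difference-of-cubes factorisation and cancel (b - 4*m).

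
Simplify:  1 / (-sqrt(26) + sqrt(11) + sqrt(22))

(-7*sqrt(26) + 15*sqrt(22) + 37*sqrt(11) + 44*sqrt(13))/919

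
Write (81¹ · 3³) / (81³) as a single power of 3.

81¹ = 3^4; 3³ = 3^3; 81³ = 3^12
Combine exponents: 3^(-5)

3^(-5)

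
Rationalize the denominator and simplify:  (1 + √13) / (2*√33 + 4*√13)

Multiply numerator and denominator by -2*√33 + 4*√13.
Denominator becomes 76; numerator becomes -2*√429 - 2*√33 + 4*√13 + 52.

(-√429 - √33 + 2*√13 + 26)/38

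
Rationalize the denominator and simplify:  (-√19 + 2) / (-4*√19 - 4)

(-√19 + 7)/24

Multiply numerator and denominator by -4 + 4*√19.
Denominator becomes -288; numerator becomes -84 + 12*√19.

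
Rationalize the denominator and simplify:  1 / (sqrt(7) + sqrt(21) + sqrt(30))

Group as (sqrt(21) + sqrt(30)) + sqrt(7); multiply by (sqrt(21) + sqrt(30)) - sqrt(7), then rationalise the remaining surd.

(-21*sqrt(10) - sqrt(30) + 8*sqrt(21) + 22*sqrt(7))/292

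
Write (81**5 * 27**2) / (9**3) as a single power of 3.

81**5 = 3**20; 27**2 = 3**6; 9**3 = 3**6
Combine exponents: 3**20

3**20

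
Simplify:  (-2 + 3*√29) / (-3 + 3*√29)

Multiply numerator and denominator by -3*√29 - 3.
Denominator becomes -252; numerator becomes -255 - 3*√29.

(√29 + 85)/84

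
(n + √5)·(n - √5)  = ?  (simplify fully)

(n)^2 - (√5)^2 = n² - 5.

n² - 5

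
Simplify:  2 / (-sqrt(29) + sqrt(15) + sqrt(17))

(-6*sqrt(29) + 54*sqrt(17) + 62*sqrt(15) + 4*sqrt(7395))/1011

Group as (sqrt(15) + sqrt(17)) - sqrt(29); multiply by (sqrt(15) + sqrt(17)) + sqrt(29), then rationalise the remaining surd.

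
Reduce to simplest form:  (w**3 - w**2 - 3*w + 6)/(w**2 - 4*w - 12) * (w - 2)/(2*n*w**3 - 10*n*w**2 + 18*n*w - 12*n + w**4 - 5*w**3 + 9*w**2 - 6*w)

1/(2*n*w - 12*n + w**2 - 6*w)

Factor: w**3 - w**2 - 3*w + 6 = (w**2 - 3*w + 3)*(w + 2);  w**2 - 4*w - 12 = (w - 6)*(w + 2);  2*n*w**3 - 10*n*w**2 + 18*n*w - 12*n + w**4 - 5*w**3 + 9*w**2 - 6*w = (w**2 - 3*w + 3)*(2*n + w)*(w - 2)
Cancel the common factors (w**2 - 3*w + 3), (w + 2), (w - 2).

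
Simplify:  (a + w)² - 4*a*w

Expand the square and combine the 4*a*w term.

(a - w)²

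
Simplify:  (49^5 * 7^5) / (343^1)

7^12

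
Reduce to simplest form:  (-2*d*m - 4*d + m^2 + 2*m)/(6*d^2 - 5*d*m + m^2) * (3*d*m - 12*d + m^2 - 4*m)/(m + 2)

Factor: -2*d*m - 4*d + m^2 + 2*m = (m + 2)*(-2*d + m);  6*d^2 - 5*d*m + m^2 = (-3*d + m)*(-2*d + m);  3*d*m - 12*d + m^2 - 4*m = (3*d + m)*(m - 4)
Cancel the common factors (-2*d + m), (m + 2).

(-3*d*m + 12*d - m^2 + 4*m)/(3*d - m)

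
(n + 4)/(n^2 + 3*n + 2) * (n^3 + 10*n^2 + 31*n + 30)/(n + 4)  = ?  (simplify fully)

Factor: n^2 + 3*n + 2 = (n + 2)*(n + 1);  n^3 + 10*n^2 + 31*n + 30 = (n + 5)*(n + 3)*(n + 2)
Cancel the common factors (n + 4), (n + 2).

(n^2 + 8*n + 15)/(n + 1)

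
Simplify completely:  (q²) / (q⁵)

q^(-3)

Quotient: (q^-3)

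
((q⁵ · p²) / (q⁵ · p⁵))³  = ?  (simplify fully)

Inside the bracket: (p^-3)
Raise to the power 3: (p^-9)

p^(-9)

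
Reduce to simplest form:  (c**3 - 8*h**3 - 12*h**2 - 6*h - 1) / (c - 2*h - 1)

c**2 + 2*c*h + c + 4*h**2 + 4*h + 1

c**3 - (2*h + 1)**3 = (c - 2*h - 1)(c**2 + 2*c*h + c + 4*h**2 + 4*h + 1).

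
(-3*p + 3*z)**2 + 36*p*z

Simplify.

9*(p + z)**2

Expanding gives 9*p**2 + 18*p*z + 9*z**2, a perfect square.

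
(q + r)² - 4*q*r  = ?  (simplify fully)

(q - r)²

Expanding gives q² - 2*q*r + r², a perfect square.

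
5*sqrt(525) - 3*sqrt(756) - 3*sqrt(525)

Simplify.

-8*sqrt(21)

5*sqrt(525) = 25*sqrt(21); 3*sqrt(756) = 18*sqrt(21); 3*sqrt(525) = 15*sqrt(21)
Combine: (25 - 18 - 15)·sqrt(21) = -8*sqrt(21)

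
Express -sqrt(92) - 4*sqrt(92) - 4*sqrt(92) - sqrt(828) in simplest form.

sqrt(92) = 2*sqrt(23); 4*sqrt(92) = 8*sqrt(23); 4*sqrt(92) = 8*sqrt(23); sqrt(828) = 6*sqrt(23)
Combine: (-2 - 8 - 8 - 6)·sqrt(23) = -24*sqrt(23)

-24*sqrt(23)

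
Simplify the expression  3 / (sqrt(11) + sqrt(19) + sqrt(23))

(-6*sqrt(4807) + 21*sqrt(23) + 45*sqrt(19) + 93*sqrt(11))/787

Group as (sqrt(11) + sqrt(19)) + sqrt(23); multiply by (sqrt(11) + sqrt(19)) - sqrt(23), then rationalise the remaining surd.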